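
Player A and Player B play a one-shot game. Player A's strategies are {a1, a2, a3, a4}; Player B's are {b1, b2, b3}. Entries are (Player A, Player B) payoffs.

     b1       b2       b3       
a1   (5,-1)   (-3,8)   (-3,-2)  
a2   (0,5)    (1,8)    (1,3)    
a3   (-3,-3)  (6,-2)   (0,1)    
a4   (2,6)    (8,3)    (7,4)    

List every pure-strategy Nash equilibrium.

There is no pure-strategy Nash equilibrium

Check mutual best responses: a cell is a NE iff neither player can gain by unilaterally deviating.
Player A's best responses — vs b1: a1 (payoff 5); vs b2: a4 (payoff 8); vs b3: a4 (payoff 7).
Player B's best responses — vs a1: b2 (payoff 8); vs a2: b2 (payoff 8); vs a3: b3 (payoff 1); vs a4: b1 (payoff 6).
No cell has both players best-responding. For instance, Player A's best reply to b1 is a1, but against a1 Player B prefers b2 over b1.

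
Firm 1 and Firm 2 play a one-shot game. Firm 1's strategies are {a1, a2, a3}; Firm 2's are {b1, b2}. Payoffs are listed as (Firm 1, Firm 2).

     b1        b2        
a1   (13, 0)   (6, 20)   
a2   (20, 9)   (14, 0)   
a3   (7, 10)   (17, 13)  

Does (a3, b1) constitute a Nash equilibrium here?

Holding Firm 2 at b1: Firm 1 gets 7 from a3 but could get 20 by switching to a2. Firm 1 has a profitable deviation.

No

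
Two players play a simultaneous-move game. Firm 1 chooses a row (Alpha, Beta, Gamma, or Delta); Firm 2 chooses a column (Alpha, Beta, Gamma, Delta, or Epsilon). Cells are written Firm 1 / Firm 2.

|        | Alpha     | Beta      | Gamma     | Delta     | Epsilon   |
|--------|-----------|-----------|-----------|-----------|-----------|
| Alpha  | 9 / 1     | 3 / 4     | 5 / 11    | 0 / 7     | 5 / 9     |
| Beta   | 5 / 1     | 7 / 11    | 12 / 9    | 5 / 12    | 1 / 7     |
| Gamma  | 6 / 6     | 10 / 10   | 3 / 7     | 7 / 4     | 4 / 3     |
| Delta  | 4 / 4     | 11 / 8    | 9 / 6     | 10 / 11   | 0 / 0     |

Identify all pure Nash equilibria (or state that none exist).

A profile is a Nash equilibrium when each player is best-responding to the other.
Firm 1's best responses — vs Alpha: Alpha (payoff 9); vs Beta: Delta (payoff 11); vs Gamma: Beta (payoff 12); vs Delta: Delta (payoff 10); vs Epsilon: Alpha (payoff 5).
Firm 2's best responses — vs Alpha: Gamma (payoff 11); vs Beta: Delta (payoff 12); vs Gamma: Beta (payoff 10); vs Delta: Delta (payoff 11).
The only mutual best response is (Delta, Delta); neither player gains by switching there.

(Delta, Delta)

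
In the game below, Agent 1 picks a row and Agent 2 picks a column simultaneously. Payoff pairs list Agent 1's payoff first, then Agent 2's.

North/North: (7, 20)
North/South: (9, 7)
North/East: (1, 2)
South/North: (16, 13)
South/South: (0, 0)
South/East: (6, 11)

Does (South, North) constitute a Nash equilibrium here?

Holding Agent 2 at North: Agent 1 gets 16 from South, versus 7 from North. No profitable deviation for Agent 1.
Holding Agent 1 at South: Agent 2 gets 13 from North, versus 0 from South, 11 from East. No profitable deviation for Agent 2 either.

Yes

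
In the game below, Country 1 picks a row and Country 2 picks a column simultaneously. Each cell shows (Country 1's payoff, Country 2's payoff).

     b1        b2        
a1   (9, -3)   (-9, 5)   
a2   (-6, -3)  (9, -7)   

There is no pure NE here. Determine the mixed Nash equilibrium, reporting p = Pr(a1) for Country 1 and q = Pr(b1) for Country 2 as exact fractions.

Each player's mixing probability is pinned down by making the *other* player indifferent.
Country 2 indifferent between b1 and b2: p·(-3) + (1−p)·(-3) = p·5 + (1−p)·(-7) ⟹ (-3) + 0p = (-7) + 12p ⟹ p = 1/3.
Country 1 indifferent between a1 and a2: q·9 + (1−q)·(-9) = q·(-6) + (1−q)·9 ⟹ (-9) + 18q = 9 + (-15)q ⟹ q = 6/11.

p = 1/3, q = 6/11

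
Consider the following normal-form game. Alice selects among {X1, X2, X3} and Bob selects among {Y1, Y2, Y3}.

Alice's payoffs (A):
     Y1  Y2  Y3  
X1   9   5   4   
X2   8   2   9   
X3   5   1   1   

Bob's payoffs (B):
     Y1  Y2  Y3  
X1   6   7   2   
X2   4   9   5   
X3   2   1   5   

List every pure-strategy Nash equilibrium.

(X1, Y2)

A profile is a Nash equilibrium when each player is best-responding to the other.
Alice's best responses — vs Y1: X1 (payoff 9); vs Y2: X1 (payoff 5); vs Y3: X2 (payoff 9).
Bob's best responses — vs X1: Y2 (payoff 7); vs X2: Y2 (payoff 9); vs X3: Y3 (payoff 5).
The only mutual best response is (X1, Y2); neither player gains by switching there.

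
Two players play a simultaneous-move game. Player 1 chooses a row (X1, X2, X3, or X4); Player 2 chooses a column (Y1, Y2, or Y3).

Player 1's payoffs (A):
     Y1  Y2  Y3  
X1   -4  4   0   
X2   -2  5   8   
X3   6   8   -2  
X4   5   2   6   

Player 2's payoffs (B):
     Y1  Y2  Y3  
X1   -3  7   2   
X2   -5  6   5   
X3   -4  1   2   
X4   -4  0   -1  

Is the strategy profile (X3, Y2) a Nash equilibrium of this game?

No

Holding Player 2 at Y2: Player 1 gets 8 from X3, versus 4 from X1, 5 from X2, 2 from X4. No profitable deviation for Player 1.
Holding Player 1 at X3: Player 2 gets 1 from Y2 but could get 2 by switching to Y3. Player 2 has a profitable deviation.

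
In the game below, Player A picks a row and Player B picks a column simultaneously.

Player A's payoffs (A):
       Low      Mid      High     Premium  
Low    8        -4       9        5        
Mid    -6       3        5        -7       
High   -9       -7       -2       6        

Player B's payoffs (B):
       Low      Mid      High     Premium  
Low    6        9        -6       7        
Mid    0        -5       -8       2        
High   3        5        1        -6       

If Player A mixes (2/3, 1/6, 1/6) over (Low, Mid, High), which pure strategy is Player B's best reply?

Mid

Player B's best reply maximizes expected payoff against the mix.
Low: (2/3)·6 + (1/6)·0 + (1/6)·3 = 9/2
Mid: (2/3)·9 + (1/6)·(-5) + (1/6)·5 = 6
High: (2/3)·(-6) + (1/6)·(-8) + (1/6)·1 = -31/6
Premium: (2/3)·7 + (1/6)·2 + (1/6)·(-6) = 4
Highest expected payoff is 6, from Mid.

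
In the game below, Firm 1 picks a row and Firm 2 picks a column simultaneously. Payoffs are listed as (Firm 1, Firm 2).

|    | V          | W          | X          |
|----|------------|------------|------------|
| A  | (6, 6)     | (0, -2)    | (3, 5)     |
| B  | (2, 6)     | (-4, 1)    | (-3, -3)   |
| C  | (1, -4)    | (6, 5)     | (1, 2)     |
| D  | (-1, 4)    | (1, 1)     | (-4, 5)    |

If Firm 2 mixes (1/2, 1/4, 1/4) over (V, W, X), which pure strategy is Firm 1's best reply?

A

Compute Firm 1's expected payoff from each pure strategy against the given mix.
A: (1/2)·6 + (1/4)·0 + (1/4)·3 = 15/4
B: (1/2)·2 + (1/4)·(-4) + (1/4)·(-3) = -3/4
C: (1/2)·1 + (1/4)·6 + (1/4)·1 = 9/4
D: (1/2)·(-1) + (1/4)·1 + (1/4)·(-4) = -5/4
Highest expected payoff is 15/4, from A.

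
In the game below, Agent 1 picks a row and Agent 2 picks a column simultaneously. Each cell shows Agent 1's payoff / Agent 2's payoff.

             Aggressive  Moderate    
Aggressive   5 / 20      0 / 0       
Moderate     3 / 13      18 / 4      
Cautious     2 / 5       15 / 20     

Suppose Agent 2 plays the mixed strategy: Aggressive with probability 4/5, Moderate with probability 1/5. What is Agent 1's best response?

Agent 1's best reply maximizes expected payoff against the mix.
Aggressive: (4/5)·5 + (1/5)·0 = 4
Moderate: (4/5)·3 + (1/5)·18 = 6
Cautious: (4/5)·2 + (1/5)·15 = 23/5
Highest expected payoff is 6, from Moderate.

Moderate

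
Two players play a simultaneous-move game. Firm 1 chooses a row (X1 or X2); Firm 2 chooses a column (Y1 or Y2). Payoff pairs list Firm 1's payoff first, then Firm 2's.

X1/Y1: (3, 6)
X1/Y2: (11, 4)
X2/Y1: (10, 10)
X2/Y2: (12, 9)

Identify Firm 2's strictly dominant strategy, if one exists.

A strategy is strictly dominant if it gives Firm 2 a strictly higher payoff than every other strategy, against every choice by the opponent.
Y1 strictly dominates: vs X1: 6 > 4; vs X2: 10 > 9.

Y1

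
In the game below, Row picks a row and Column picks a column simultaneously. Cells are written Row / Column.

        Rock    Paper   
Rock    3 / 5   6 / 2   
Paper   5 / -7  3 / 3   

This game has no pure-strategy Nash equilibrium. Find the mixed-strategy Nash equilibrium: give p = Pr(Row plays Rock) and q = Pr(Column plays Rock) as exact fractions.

p = 10/13, q = 3/5

In a mixed NE each player is indifferent between their pure strategies, so the opponent's mix sets the indifference.
Column indifferent between Rock and Paper: p·5 + (1−p)·(-7) = p·2 + (1−p)·3 ⟹ (-7) + 12p = 3 + (-1)p ⟹ p = 10/13.
Row indifferent between Rock and Paper: q·3 + (1−q)·6 = q·5 + (1−q)·3 ⟹ 6 + (-3)q = 3 + 2q ⟹ q = 3/5.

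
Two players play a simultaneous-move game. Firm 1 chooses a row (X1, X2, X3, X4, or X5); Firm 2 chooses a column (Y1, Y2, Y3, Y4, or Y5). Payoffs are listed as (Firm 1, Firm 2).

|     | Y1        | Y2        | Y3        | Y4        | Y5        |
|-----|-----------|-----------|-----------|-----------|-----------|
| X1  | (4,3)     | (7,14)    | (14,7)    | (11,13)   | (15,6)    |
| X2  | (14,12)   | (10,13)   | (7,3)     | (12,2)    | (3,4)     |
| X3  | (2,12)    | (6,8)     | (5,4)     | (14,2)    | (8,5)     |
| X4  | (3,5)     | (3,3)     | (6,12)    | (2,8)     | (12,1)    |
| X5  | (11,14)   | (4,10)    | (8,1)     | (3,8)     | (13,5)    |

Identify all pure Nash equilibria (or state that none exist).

(X2, Y2)

Find each player's best response to every opponent strategy; NE are the intersections.
Firm 1's best responses — vs Y1: X2 (payoff 14); vs Y2: X2 (payoff 10); vs Y3: X1 (payoff 14); vs Y4: X3 (payoff 14); vs Y5: X1 (payoff 15).
Firm 2's best responses — vs X1: Y2 (payoff 14); vs X2: Y2 (payoff 13); vs X3: Y1 (payoff 12); vs X4: Y3 (payoff 12); vs X5: Y1 (payoff 14).
The only mutual best response is (X2, Y2); neither player gains by switching there.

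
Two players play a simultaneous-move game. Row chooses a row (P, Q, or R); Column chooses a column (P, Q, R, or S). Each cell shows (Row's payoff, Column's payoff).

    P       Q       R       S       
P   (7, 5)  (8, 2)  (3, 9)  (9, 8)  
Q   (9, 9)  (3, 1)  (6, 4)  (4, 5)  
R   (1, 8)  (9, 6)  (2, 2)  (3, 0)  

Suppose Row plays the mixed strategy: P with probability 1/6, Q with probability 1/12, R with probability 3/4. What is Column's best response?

P

Compute Column's expected payoff from each pure strategy against the given mix.
P: (1/6)·5 + (1/12)·9 + (3/4)·8 = 91/12
Q: (1/6)·2 + (1/12)·1 + (3/4)·6 = 59/12
R: (1/6)·9 + (1/12)·4 + (3/4)·2 = 10/3
S: (1/6)·8 + (1/12)·5 + (3/4)·0 = 7/4
Highest expected payoff is 91/12, from P.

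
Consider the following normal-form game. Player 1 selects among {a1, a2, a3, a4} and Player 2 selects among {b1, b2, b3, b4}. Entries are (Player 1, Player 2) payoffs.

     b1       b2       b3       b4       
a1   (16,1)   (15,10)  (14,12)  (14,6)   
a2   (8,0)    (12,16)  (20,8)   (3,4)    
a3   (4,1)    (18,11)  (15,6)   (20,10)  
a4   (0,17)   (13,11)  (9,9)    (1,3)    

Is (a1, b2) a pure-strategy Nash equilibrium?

Holding Player 2 at b2: Player 1 gets 15 from a1 but could get 18 by switching to a3. Player 1 has a profitable deviation.

No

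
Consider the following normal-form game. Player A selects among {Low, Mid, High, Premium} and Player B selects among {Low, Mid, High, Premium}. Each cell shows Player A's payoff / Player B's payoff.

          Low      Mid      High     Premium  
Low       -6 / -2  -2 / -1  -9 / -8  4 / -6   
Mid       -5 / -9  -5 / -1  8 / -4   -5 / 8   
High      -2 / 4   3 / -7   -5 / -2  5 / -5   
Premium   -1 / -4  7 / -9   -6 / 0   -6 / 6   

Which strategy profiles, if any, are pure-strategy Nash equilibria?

Check mutual best responses: a cell is a NE iff neither player can gain by unilaterally deviating.
Player A's best responses — vs Low: Premium (payoff -1); vs Mid: Premium (payoff 7); vs High: Mid (payoff 8); vs Premium: High (payoff 5).
Player B's best responses — vs Low: Mid (payoff -1); vs Mid: Premium (payoff 8); vs High: Low (payoff 4); vs Premium: Premium (payoff 6).
No cell has both players best-responding. For instance, Player A's best reply to Low is Premium, but against Premium Player B prefers Premium over Low.

None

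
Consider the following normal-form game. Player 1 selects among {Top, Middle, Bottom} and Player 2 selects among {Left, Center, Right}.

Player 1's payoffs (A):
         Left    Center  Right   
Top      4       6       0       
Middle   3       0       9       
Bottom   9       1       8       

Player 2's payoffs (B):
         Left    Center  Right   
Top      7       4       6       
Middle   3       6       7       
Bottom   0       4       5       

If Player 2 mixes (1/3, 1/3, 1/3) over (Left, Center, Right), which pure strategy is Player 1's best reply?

Bottom

Compute Player 1's expected payoff from each pure strategy against the given mix.
Top: (1/3)·4 + (1/3)·6 + (1/3)·0 = 10/3
Middle: (1/3)·3 + (1/3)·0 + (1/3)·9 = 4
Bottom: (1/3)·9 + (1/3)·1 + (1/3)·8 = 6
Highest expected payoff is 6, from Bottom.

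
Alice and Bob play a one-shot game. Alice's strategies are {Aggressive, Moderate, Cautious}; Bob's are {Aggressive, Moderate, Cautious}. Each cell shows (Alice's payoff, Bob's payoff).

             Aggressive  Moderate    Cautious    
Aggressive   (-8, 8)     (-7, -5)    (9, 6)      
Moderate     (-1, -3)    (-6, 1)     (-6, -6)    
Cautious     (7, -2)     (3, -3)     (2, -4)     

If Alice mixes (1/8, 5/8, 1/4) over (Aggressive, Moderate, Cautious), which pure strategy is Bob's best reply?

Moderate

Compute Bob's expected payoff from each pure strategy against the given mix.
Aggressive: (1/8)·8 + (5/8)·(-3) + (1/4)·(-2) = -11/8
Moderate: (1/8)·(-5) + (5/8)·1 + (1/4)·(-3) = -3/4
Cautious: (1/8)·6 + (5/8)·(-6) + (1/4)·(-4) = -4
Highest expected payoff is -3/4, from Moderate.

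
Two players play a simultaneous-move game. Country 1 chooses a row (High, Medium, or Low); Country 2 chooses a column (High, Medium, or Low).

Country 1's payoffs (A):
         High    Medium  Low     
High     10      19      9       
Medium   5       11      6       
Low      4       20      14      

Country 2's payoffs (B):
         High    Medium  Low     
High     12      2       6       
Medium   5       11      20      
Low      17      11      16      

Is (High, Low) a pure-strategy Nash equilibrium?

Holding Country 2 at Low: Country 1 gets 9 from High but could get 14 by switching to Low. Country 1 has a profitable deviation.

No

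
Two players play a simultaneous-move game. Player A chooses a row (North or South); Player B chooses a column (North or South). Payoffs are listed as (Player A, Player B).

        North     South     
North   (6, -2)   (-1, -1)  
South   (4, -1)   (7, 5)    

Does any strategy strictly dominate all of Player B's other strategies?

South

A strategy is strictly dominant if it gives Player B a strictly higher payoff than every other strategy, against every choice by the opponent.
South strictly dominates: vs North: -1 > -2; vs South: 5 > -1.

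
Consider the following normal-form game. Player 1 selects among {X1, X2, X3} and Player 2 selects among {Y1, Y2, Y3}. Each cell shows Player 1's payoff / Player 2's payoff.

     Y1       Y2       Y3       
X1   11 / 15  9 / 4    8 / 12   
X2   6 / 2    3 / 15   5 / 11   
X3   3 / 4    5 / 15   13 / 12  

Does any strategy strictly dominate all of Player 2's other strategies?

A strategy is strictly dominant if it gives Player 2 a strictly higher payoff than every other strategy, against every choice by the opponent.
Y1 is not dominant: against X2, Y2 gives 15 > 2.
Y2 is not dominant: against X1, Y1 gives 15 > 4.
Y3 is not dominant: against X1, Y1 gives 15 > 12.
No single strategy is best against every opponent action.

No strictly dominant strategy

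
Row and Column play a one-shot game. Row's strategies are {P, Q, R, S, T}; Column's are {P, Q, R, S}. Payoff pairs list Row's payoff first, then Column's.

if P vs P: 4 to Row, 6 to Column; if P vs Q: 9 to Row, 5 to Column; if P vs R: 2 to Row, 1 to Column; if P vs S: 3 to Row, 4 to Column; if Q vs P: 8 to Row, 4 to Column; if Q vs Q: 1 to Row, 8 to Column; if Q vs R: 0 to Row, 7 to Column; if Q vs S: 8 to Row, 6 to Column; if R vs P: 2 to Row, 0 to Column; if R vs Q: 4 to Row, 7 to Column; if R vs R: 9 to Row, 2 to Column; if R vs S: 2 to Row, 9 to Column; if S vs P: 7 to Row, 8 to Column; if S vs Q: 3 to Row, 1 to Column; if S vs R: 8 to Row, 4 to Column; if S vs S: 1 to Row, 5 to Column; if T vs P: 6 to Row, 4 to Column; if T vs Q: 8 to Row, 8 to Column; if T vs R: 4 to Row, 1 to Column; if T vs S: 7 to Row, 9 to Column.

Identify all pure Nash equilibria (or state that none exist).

None

Find each player's best response to every opponent strategy; NE are the intersections.
Row's best responses — vs P: Q (payoff 8); vs Q: P (payoff 9); vs R: R (payoff 9); vs S: Q (payoff 8).
Column's best responses — vs P: P (payoff 6); vs Q: Q (payoff 8); vs R: S (payoff 9); vs S: P (payoff 8); vs T: S (payoff 9).
No cell has both players best-responding. For instance, Row's best reply to R is R, but against R Column prefers S over R.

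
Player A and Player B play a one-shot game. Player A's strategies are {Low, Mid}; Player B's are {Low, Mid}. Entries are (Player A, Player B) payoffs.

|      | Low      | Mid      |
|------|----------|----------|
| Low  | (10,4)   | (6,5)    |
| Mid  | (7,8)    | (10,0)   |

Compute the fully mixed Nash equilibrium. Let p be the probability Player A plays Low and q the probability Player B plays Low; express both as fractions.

Each player's mixing probability is pinned down by making the *other* player indifferent.
Player B indifferent between Low and Mid: p·4 + (1−p)·8 = p·5 + (1−p)·0 ⟹ 8 + (-4)p = 0 + 5p ⟹ p = 8/9.
Player A indifferent between Low and Mid: q·10 + (1−q)·6 = q·7 + (1−q)·10 ⟹ 6 + 4q = 10 + (-3)q ⟹ q = 4/7.

p = 8/9, q = 4/7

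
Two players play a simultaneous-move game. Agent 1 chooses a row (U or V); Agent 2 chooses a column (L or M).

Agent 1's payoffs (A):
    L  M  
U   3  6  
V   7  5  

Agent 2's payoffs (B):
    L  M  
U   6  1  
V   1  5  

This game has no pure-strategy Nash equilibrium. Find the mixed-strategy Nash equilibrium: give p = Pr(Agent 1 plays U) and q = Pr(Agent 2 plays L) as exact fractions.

Each player's mixing probability is pinned down by making the *other* player indifferent.
Agent 2 indifferent between L and M: p·6 + (1−p)·1 = p·1 + (1−p)·5 ⟹ 1 + 5p = 5 + (-4)p ⟹ p = 4/9.
Agent 1 indifferent between U and V: q·3 + (1−q)·6 = q·7 + (1−q)·5 ⟹ 6 + (-3)q = 5 + 2q ⟹ q = 1/5.

p = 4/9, q = 1/5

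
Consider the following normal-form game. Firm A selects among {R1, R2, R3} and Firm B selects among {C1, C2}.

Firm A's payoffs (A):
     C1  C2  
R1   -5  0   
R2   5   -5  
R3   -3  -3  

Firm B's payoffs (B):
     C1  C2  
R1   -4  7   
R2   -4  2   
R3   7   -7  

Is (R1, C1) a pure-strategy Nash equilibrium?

No

Holding Firm B at C1: Firm A gets -5 from R1 but could get 5 by switching to R2. Firm A has a profitable deviation.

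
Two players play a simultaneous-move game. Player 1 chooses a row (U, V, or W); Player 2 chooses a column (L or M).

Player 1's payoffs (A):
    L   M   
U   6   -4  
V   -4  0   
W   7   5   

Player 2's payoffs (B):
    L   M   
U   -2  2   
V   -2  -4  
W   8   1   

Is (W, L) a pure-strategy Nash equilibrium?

Holding Player 2 at L: Player 1 gets 7 from W, versus 6 from U, -4 from V. No profitable deviation for Player 1.
Holding Player 1 at W: Player 2 gets 8 from L, versus 1 from M. No profitable deviation for Player 2 either.

Yes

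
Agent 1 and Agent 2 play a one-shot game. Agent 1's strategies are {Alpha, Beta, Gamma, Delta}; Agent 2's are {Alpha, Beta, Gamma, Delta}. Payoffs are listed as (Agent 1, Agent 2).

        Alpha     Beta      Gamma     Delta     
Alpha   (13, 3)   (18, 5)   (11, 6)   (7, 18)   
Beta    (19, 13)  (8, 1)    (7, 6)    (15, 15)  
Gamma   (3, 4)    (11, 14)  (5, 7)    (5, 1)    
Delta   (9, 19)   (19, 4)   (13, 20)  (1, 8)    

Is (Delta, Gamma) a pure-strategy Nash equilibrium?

Yes

Holding Agent 2 at Gamma: Agent 1 gets 13 from Delta, versus 11 from Alpha, 7 from Beta, 5 from Gamma. No profitable deviation for Agent 1.
Holding Agent 1 at Delta: Agent 2 gets 20 from Gamma, versus 19 from Alpha, 4 from Beta, 8 from Delta. No profitable deviation for Agent 2 either.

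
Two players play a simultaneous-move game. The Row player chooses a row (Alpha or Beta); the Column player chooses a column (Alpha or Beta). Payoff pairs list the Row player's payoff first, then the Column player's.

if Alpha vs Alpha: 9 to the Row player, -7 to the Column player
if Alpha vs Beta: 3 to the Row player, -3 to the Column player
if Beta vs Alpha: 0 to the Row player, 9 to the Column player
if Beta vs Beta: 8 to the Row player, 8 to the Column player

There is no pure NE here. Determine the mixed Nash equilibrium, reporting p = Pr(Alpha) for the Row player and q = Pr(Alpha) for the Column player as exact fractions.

p = 1/5, q = 5/14

Each player's mixing probability is pinned down by making the *other* player indifferent.
The Column player indifferent between Alpha and Beta: p·(-7) + (1−p)·9 = p·(-3) + (1−p)·8 ⟹ 9 + (-16)p = 8 + (-11)p ⟹ p = 1/5.
The Row player indifferent between Alpha and Beta: q·9 + (1−q)·3 = q·0 + (1−q)·8 ⟹ 3 + 6q = 8 + (-8)q ⟹ q = 5/14.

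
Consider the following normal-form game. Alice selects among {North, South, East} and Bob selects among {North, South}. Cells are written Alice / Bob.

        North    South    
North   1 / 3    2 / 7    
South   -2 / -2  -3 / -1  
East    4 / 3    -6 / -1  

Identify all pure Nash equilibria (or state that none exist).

(North, South) and (East, North)

Find each player's best response to every opponent strategy; NE are the intersections.
Alice's best responses — vs North: East (payoff 4); vs South: North (payoff 2).
Bob's best responses — vs North: South (payoff 7); vs South: South (payoff -1); vs East: North (payoff 3).
Mutual best responses occur at (North, South) and (East, North); at each, neither player gains by switching.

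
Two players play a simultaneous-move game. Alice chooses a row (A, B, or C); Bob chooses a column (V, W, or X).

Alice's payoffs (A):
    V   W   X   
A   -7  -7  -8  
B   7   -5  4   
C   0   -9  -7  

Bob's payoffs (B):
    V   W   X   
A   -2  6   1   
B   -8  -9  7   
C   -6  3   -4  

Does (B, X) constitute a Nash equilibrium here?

Holding Bob at X: Alice gets 4 from B, versus -8 from A, -7 from C. No profitable deviation for Alice.
Holding Alice at B: Bob gets 7 from X, versus -8 from V, -9 from W. No profitable deviation for Bob either.

Yes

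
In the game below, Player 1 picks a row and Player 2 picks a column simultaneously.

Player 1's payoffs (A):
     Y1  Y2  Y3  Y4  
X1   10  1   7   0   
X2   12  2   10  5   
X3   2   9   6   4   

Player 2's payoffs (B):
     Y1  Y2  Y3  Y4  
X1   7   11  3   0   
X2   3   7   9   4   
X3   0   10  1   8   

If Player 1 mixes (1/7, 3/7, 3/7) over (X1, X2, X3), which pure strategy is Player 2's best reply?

Player 2's best reply maximizes expected payoff against the mix.
Y1: (1/7)·7 + (3/7)·3 + (3/7)·0 = 16/7
Y2: (1/7)·11 + (3/7)·7 + (3/7)·10 = 62/7
Y3: (1/7)·3 + (3/7)·9 + (3/7)·1 = 33/7
Y4: (1/7)·0 + (3/7)·4 + (3/7)·8 = 36/7
Highest expected payoff is 62/7, from Y2.

Y2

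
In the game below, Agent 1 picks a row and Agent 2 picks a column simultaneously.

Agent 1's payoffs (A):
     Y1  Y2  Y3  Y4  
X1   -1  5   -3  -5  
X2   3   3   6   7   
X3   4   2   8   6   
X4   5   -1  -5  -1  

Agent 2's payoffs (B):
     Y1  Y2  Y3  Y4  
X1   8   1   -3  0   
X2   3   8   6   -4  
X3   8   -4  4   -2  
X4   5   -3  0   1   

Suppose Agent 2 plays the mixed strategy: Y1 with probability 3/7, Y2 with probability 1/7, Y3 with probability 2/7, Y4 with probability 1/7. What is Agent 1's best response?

X3

Compute Agent 1's expected payoff from each pure strategy against the given mix.
X1: (3/7)·(-1) + (1/7)·5 + (2/7)·(-3) + (1/7)·(-5) = -9/7
X2: (3/7)·3 + (1/7)·3 + (2/7)·6 + (1/7)·7 = 31/7
X3: (3/7)·4 + (1/7)·2 + (2/7)·8 + (1/7)·6 = 36/7
X4: (3/7)·5 + (1/7)·(-1) + (2/7)·(-5) + (1/7)·(-1) = 3/7
Highest expected payoff is 36/7, from X3.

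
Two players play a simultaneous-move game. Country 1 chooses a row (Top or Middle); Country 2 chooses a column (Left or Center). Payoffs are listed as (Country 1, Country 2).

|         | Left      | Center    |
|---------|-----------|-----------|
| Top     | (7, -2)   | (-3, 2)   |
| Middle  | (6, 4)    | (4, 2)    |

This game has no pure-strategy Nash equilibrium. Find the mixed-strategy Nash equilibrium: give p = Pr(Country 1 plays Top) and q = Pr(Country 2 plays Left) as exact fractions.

In a mixed NE each player is indifferent between their pure strategies, so the opponent's mix sets the indifference.
Country 2 indifferent between Left and Center: p·(-2) + (1−p)·4 = p·2 + (1−p)·2 ⟹ 4 + (-6)p = 2 + 0p ⟹ p = 1/3.
Country 1 indifferent between Top and Middle: q·7 + (1−q)·(-3) = q·6 + (1−q)·4 ⟹ (-3) + 10q = 4 + 2q ⟹ q = 7/8.

p = 1/3, q = 7/8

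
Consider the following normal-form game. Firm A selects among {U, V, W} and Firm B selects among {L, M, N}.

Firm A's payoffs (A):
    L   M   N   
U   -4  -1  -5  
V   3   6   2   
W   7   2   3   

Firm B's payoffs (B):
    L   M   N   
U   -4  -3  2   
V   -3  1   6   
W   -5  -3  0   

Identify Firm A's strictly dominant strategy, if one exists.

A strategy is strictly dominant if it gives Firm A a strictly higher payoff than every other strategy, against every choice by the opponent.
U is not dominant: against L, V gives 3 > -4.
V is not dominant: against L, W gives 7 > 3.
W is not dominant: against M, V gives 6 > 2.
No single strategy is best against every opponent action.

No strictly dominant strategy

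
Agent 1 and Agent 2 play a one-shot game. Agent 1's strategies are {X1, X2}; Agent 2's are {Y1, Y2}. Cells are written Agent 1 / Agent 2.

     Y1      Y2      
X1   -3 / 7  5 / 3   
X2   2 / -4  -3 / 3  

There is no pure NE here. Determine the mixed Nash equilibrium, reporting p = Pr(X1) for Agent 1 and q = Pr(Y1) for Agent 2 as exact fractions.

In a mixed NE each player is indifferent between their pure strategies, so the opponent's mix sets the indifference.
Agent 2 indifferent between Y1 and Y2: p·7 + (1−p)·(-4) = p·3 + (1−p)·3 ⟹ (-4) + 11p = 3 + 0p ⟹ p = 7/11.
Agent 1 indifferent between X1 and X2: q·(-3) + (1−q)·5 = q·2 + (1−q)·(-3) ⟹ 5 + (-8)q = (-3) + 5q ⟹ q = 8/13.

p = 7/11, q = 8/13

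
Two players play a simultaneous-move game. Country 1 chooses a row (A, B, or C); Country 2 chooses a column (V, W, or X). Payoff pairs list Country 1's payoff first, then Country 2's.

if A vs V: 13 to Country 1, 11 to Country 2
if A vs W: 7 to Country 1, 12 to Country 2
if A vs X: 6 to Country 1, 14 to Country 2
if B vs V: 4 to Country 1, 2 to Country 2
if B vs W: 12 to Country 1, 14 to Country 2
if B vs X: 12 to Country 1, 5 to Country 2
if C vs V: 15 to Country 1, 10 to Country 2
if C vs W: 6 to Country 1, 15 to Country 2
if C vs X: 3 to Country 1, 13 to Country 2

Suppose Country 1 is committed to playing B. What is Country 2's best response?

With Country 1 fixed at B, Country 2's payoffs are: V → 2, W → 14, X → 5.
The maximum is 14, achieved by W.

W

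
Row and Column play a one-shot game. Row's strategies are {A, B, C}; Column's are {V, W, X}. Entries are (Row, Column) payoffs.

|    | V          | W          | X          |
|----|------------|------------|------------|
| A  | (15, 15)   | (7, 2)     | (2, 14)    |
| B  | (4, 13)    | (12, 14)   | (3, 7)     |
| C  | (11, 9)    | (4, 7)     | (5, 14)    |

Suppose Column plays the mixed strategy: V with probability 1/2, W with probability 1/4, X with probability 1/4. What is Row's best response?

A

Row's best reply maximizes expected payoff against the mix.
A: (1/2)·15 + (1/4)·7 + (1/4)·2 = 39/4
B: (1/2)·4 + (1/4)·12 + (1/4)·3 = 23/4
C: (1/2)·11 + (1/4)·4 + (1/4)·5 = 31/4
Highest expected payoff is 39/4, from A.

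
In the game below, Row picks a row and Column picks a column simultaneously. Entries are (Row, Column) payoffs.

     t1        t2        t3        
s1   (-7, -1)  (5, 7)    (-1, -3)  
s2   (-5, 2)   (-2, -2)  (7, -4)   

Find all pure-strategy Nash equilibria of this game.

Find each player's best response to every opponent strategy; NE are the intersections.
Row's best responses — vs t1: s2 (payoff -5); vs t2: s1 (payoff 5); vs t3: s2 (payoff 7).
Column's best responses — vs s1: t2 (payoff 7); vs s2: t1 (payoff 2).
Mutual best responses occur at (s1, t2) and (s2, t1); at each, neither player gains by switching.

(s1, t2) and (s2, t1)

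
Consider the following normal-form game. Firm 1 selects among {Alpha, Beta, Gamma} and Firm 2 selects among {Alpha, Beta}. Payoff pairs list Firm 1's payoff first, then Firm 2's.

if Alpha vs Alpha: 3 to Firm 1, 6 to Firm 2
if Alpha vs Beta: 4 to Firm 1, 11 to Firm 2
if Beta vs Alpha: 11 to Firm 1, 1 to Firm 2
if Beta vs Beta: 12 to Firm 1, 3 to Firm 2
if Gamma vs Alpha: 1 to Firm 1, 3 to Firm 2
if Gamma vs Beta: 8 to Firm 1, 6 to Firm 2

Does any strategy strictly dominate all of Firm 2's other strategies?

Beta

Check whether one of Firm 2's strategies beats all alternatives regardless of what the opponent does.
Beta strictly dominates: vs Alpha: 11 > 6; vs Beta: 3 > 1; vs Gamma: 6 > 3.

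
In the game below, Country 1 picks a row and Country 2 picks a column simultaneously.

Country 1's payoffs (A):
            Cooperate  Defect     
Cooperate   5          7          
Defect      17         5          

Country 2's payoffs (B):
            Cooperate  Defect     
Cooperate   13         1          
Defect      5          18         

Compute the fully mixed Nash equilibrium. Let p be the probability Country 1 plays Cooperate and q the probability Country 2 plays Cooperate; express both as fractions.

Each player's mixing probability is pinned down by making the *other* player indifferent.
Country 2 indifferent between Cooperate and Defect: p·13 + (1−p)·5 = p·1 + (1−p)·18 ⟹ 5 + 8p = 18 + (-17)p ⟹ p = 13/25.
Country 1 indifferent between Cooperate and Defect: q·5 + (1−q)·7 = q·17 + (1−q)·5 ⟹ 7 + (-2)q = 5 + 12q ⟹ q = 1/7.

p = 13/25, q = 1/7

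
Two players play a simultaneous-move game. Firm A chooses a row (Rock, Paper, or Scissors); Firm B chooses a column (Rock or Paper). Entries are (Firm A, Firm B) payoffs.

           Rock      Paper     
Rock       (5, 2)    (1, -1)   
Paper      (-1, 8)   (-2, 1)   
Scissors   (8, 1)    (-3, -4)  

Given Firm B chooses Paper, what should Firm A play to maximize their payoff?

Rock

With Firm B fixed at Paper, Firm A's payoffs are: Rock → 1, Paper → -2, Scissors → -3.
The maximum is 1, achieved by Rock.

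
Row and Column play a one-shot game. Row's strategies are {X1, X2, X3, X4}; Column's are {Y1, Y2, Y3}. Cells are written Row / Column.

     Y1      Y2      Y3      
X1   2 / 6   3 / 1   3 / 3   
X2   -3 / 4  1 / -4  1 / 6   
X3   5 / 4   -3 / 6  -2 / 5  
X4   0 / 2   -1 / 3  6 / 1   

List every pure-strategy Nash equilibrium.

Find each player's best response to every opponent strategy; NE are the intersections.
Row's best responses — vs Y1: X3 (payoff 5); vs Y2: X1 (payoff 3); vs Y3: X4 (payoff 6).
Column's best responses — vs X1: Y1 (payoff 6); vs X2: Y3 (payoff 6); vs X3: Y2 (payoff 6); vs X4: Y2 (payoff 3).
No cell has both players best-responding. For instance, Row's best reply to Y2 is X1, but against X1 Column prefers Y1 over Y2.

No pure-strategy Nash equilibrium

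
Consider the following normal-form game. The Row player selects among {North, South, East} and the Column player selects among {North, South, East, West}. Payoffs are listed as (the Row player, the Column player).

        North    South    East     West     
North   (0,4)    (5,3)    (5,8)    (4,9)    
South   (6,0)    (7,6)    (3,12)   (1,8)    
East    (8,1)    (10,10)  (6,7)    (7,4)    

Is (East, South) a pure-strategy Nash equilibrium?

Yes

Holding the Column player at South: the Row player gets 10 from East, versus 5 from North, 7 from South. No profitable deviation for the Row player.
Holding the Row player at East: the Column player gets 10 from South, versus 1 from North, 7 from East, 4 from West. No profitable deviation for the Column player either.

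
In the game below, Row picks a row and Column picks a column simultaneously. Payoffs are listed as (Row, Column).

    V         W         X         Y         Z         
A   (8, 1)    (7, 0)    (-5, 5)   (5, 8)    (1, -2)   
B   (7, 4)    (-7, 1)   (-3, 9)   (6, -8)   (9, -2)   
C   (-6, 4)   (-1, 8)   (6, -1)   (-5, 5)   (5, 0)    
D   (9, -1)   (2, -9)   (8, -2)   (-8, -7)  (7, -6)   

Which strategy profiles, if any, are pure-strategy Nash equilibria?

(D, V)

Check mutual best responses: a cell is a NE iff neither player can gain by unilaterally deviating.
Row's best responses — vs V: D (payoff 9); vs W: A (payoff 7); vs X: D (payoff 8); vs Y: B (payoff 6); vs Z: B (payoff 9).
Column's best responses — vs A: Y (payoff 8); vs B: X (payoff 9); vs C: W (payoff 8); vs D: V (payoff -1).
The only mutual best response is (D, V); neither player gains by switching there.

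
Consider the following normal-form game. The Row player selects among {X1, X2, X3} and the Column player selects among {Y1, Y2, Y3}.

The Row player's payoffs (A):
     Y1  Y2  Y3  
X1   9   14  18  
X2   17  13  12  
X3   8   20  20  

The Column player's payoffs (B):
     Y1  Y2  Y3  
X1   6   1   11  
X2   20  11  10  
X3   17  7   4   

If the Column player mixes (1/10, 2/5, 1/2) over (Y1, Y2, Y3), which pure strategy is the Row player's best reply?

X3

The Row player's best reply maximizes expected payoff against the mix.
X1: (1/10)·9 + (2/5)·14 + (1/2)·18 = 31/2
X2: (1/10)·17 + (2/5)·13 + (1/2)·12 = 129/10
X3: (1/10)·8 + (2/5)·20 + (1/2)·20 = 94/5
Highest expected payoff is 94/5, from X3.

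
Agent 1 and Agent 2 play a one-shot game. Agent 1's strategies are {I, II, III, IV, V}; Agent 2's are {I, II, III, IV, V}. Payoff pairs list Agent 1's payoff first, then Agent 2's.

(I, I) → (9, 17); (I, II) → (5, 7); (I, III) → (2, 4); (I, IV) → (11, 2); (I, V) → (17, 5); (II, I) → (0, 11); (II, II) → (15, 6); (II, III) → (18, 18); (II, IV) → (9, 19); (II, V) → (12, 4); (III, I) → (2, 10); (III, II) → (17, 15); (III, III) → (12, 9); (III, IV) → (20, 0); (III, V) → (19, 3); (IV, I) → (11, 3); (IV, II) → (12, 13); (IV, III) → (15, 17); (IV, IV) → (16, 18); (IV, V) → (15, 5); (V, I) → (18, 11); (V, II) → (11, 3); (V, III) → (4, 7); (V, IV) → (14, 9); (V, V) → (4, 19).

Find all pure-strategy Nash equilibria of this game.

(III, II)

Check mutual best responses: a cell is a NE iff neither player can gain by unilaterally deviating.
Agent 1's best responses — vs I: V (payoff 18); vs II: III (payoff 17); vs III: II (payoff 18); vs IV: III (payoff 20); vs V: III (payoff 19).
Agent 2's best responses — vs I: I (payoff 17); vs II: IV (payoff 19); vs III: II (payoff 15); vs IV: IV (payoff 18); vs V: V (payoff 19).
The only mutual best response is (III, II); neither player gains by switching there.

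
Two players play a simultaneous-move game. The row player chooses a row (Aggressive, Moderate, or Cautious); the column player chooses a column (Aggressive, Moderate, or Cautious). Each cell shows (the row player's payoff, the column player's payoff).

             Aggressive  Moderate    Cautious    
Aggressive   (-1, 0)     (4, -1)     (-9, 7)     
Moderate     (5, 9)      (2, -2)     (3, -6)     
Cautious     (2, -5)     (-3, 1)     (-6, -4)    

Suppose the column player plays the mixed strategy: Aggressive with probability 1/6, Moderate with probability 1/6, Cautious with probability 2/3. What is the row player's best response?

Moderate

The row player's best reply maximizes expected payoff against the mix.
Aggressive: (1/6)·(-1) + (1/6)·4 + (2/3)·(-9) = -11/2
Moderate: (1/6)·5 + (1/6)·2 + (2/3)·3 = 19/6
Cautious: (1/6)·2 + (1/6)·(-3) + (2/3)·(-6) = -25/6
Highest expected payoff is 19/6, from Moderate.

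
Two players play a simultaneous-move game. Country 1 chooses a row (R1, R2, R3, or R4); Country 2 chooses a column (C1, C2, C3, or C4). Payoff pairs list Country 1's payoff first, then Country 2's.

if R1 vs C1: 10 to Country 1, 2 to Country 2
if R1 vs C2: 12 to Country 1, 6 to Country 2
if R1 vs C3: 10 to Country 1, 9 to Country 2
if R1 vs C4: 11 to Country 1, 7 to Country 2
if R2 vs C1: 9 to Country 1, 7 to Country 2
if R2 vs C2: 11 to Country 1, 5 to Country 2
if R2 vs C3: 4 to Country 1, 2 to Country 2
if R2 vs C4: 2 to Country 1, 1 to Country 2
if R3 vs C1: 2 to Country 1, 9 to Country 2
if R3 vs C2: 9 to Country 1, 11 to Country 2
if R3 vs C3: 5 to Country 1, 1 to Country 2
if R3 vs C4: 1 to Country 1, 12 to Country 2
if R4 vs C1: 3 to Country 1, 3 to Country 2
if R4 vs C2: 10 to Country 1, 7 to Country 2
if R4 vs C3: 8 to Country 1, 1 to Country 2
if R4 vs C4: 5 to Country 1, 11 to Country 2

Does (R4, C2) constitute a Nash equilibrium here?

No

Holding Country 2 at C2: Country 1 gets 10 from R4 but could get 12 by switching to R1. Country 1 has a profitable deviation.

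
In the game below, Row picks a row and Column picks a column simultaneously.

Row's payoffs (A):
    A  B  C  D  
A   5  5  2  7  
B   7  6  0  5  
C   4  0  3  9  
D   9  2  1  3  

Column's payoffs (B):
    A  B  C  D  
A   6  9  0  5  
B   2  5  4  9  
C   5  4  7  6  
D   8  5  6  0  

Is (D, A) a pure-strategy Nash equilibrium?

Yes

Holding Column at A: Row gets 9 from D, versus 5 from A, 7 from B, 4 from C. No profitable deviation for Row.
Holding Row at D: Column gets 8 from A, versus 5 from B, 6 from C, 0 from D. No profitable deviation for Column either.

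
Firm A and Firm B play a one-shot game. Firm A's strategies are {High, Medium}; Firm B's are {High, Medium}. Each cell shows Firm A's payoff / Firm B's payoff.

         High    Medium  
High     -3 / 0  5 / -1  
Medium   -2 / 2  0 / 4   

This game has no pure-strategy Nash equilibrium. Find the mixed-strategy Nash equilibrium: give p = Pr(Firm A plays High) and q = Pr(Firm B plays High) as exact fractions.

p = 2/3, q = 5/6

Each player's mixing probability is pinned down by making the *other* player indifferent.
Firm B indifferent between High and Medium: p·0 + (1−p)·2 = p·(-1) + (1−p)·4 ⟹ 2 + (-2)p = 4 + (-5)p ⟹ p = 2/3.
Firm A indifferent between High and Medium: q·(-3) + (1−q)·5 = q·(-2) + (1−q)·0 ⟹ 5 + (-8)q = 0 + (-2)q ⟹ q = 5/6.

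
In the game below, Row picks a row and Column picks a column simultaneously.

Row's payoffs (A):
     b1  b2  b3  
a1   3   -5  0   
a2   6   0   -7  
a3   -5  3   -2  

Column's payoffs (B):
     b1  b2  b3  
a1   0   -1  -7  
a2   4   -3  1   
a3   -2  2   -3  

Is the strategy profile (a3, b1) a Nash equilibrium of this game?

Holding Column at b1: Row gets -5 from a3 but could get 6 by switching to a2. Row has a profitable deviation.

No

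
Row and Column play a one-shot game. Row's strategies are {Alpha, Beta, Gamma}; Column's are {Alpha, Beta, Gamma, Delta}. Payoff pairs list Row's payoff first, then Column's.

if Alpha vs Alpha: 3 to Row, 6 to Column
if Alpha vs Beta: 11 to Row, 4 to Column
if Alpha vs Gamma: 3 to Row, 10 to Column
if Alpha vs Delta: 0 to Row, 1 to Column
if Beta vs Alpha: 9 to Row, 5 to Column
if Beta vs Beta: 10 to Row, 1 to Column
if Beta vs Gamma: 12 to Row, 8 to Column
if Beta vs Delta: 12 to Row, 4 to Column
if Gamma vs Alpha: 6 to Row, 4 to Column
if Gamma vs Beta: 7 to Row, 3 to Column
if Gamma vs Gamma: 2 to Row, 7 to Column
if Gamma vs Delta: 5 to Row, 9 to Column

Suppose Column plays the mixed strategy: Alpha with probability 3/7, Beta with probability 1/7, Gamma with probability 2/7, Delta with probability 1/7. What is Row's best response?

Beta

Row's best reply maximizes expected payoff against the mix.
Alpha: (3/7)·3 + (1/7)·11 + (2/7)·3 + (1/7)·0 = 26/7
Beta: (3/7)·9 + (1/7)·10 + (2/7)·12 + (1/7)·12 = 73/7
Gamma: (3/7)·6 + (1/7)·7 + (2/7)·2 + (1/7)·5 = 34/7
Highest expected payoff is 73/7, from Beta.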